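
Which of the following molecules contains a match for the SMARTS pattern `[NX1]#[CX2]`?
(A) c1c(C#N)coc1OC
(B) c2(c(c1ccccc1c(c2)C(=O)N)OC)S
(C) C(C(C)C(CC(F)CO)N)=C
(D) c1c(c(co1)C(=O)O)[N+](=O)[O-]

[NX1]#[CX2] describes a nitrogen triple-bonded to a two-connected carbon (a nitrile).
(A) contains a nitrile (-C#N), which satisfies every atom and bond constraint.
(B) has a primary amide (-C(=O)NH2) but the nitrogen is NX3, not NX1.
(C) has a primary amino group (-NH2) but the nitrogen is NX3 (three connections), not NX1 triple-bonded.
(D) has a nitro group (-[N+](=O)[O-]) but there is no C#N triple bond.
So the answer is (A).

A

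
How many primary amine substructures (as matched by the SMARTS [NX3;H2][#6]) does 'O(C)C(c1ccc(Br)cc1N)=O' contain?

1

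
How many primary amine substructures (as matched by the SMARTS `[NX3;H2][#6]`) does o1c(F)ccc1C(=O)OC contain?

0

[NX3;H2][#6] is the SMARTS for a primary amine: a trivalent nitrogen with two H attached to carbon.
No fragment in the molecule satisfies every constraint, giving 0 matches.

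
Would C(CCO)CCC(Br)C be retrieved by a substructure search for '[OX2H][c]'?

No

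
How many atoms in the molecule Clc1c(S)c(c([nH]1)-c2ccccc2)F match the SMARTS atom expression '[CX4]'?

The query [CX4] means: C with X4: aliphatic carbon with exactly 4 total connections (bonds + H).
Check the 14 heavy atoms by environment: 1× n (aromatic, X3) → no; 10× c (aromatic, X3) → no; 1× Cl (X1) → no; 1× F (X1) → no; 1× S (X2) → no.
No environment satisfies the query, so 0 matching atoms.

0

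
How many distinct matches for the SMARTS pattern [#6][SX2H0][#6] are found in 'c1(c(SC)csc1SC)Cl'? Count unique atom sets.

2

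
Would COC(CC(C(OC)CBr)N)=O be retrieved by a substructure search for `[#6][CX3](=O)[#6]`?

No

The pattern [#6][CX3](=O)[#6] describes a carbonyl carbon (no H) flanked by two carbons — a ketone.
The closest candidate here is a methyl-ester group (-C(=O)OCH3), but one neighbour of the carbonyl carbon is O, not C. No other fragment satisfies the full query, so there is no match.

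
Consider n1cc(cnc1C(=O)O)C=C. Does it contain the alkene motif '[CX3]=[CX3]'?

The pattern [CX3]=[CX3] describes a non-aromatic C=C double bond between two sp2 carbons — an alkene.
The molecule carries a vinyl group (-CH=CH2), whose atoms satisfy every constraint of the query, so the pattern matches.

Yes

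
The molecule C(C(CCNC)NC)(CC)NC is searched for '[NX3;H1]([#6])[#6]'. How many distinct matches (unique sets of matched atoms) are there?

[NX3;H1]([#6])[#6] is the SMARTS for a secondary amine: a trivalent nitrogen with one H, bonded to two carbons.
The molecule carries 3 separate instances of an N-methylamino group (-NHCH3) meeting every constraint; each maps to a distinct set of atoms, giving 3 matches.

3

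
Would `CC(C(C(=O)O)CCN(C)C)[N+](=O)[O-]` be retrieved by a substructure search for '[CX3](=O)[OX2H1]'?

The pattern [CX3](=O)[OX2H1] describes an sp2 carbon double-bonded to O and single-bonded to an -OH oxygen — a carboxylic acid.
The molecule carries a carboxylic acid group (-C(=O)OH), whose atoms satisfy every constraint of the query, so the pattern matches.

Yes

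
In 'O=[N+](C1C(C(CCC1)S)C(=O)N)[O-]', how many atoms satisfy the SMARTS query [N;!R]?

2

The query [N;!R] means: aliphatic nitrogen not in a ring.
Check the 13 heavy atoms by environment: 6× C (in 6-ring) → no; 1× S (acyclic) → no; 1× C (acyclic) → no; 2× O (acyclic) → no; 1× N (acyclic) → match; 1× N (charge +1, acyclic) → match; 1× O (charge -1, acyclic) → no.
Summing the matching environments: 1 + 1 = 2 matching atoms.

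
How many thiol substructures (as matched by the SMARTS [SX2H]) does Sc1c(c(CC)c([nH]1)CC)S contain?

2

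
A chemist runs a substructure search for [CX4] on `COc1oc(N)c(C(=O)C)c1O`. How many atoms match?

2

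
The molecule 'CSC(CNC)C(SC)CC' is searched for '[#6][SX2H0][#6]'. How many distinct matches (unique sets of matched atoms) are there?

[#6][SX2H0][#6] is the SMARTS for a thioether: an aliphatic sulfur bridging two carbons with no H on the sulfur.
The molecule carries 2 separate instances of a methylthio ether (-SCH3) meeting every constraint; each maps to a distinct set of atoms, giving 2 matches.

2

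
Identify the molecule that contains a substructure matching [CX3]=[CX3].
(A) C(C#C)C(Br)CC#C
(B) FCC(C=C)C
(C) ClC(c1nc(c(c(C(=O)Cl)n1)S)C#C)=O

B

[CX3]=[CX3] describes a non-aromatic C=C double bond between two sp2 carbons (an alkene).
(A) has an ethynyl group (-C#CH) but the C-C bond is a triple bond, not a double bond.
(B) contains a vinyl group (-CH=CH2), which satisfies every atom and bond constraint.
(C) has an ethynyl group (-C#CH) but the C-C bond is a triple bond, not a double bond.
So the answer is (B).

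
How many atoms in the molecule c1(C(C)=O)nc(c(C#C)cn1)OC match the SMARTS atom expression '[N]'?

0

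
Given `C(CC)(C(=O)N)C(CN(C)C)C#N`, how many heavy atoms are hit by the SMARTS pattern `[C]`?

9

The query [C] means: uppercase C matches aliphatic (non-aromatic) carbon only.
Check the 13 heavy atoms by environment: 9× C → match; 3× N → no; 1× O → no.
That gives 9 matching atoms.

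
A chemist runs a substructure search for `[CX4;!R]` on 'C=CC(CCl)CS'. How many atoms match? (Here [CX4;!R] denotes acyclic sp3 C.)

The query [CX4;!R] means: aliphatic carbon with four total connections, not in a ring.
Check the 7 heavy atoms by environment: 3× C (X4, acyclic) → match; 1× S (X2, acyclic) → no; 2× C (X3, acyclic) → no; 1× Cl (X1, acyclic) → no.
That gives 3 matching atoms.

3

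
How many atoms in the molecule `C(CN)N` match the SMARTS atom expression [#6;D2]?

2

Check the 4 heavy atoms by environment: 2× C (D2) → match; 2× N (D1) → no.
That gives 2 matching atoms.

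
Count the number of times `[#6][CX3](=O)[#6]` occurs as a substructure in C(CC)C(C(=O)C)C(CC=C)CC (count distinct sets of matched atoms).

1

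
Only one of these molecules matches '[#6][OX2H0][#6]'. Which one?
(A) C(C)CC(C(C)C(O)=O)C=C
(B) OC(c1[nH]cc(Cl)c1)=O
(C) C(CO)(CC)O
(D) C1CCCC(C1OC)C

D

[#6][OX2H0][#6] describes an aliphatic oxygen bridging two carbons with no H on the oxygen (an ether).
(A) has a carboxylic acid group (-C(=O)OH) but the -OH oxygen has H1; the =O is OX1, not OX2.
(B) has a carboxylic acid group (-C(=O)OH) but the -OH oxygen has H1; the =O is OX1, not OX2.
(C) has a hydroxyl group (-OH) but the oxygen has H1, not H0 bridging two carbons.
(D) contains a methoxy ether (-OCH3), which satisfies every atom and bond constraint.
So the answer is (D).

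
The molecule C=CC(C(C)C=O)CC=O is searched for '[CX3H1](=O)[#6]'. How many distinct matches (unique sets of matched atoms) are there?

2

[CX3H1](=O)[#6] is the SMARTS for an aldehyde: an sp2 carbon with one H, double-bonded to O and single-bonded to carbon.
The molecule carries 2 separate instances of an aldehyde (-CHO) meeting every constraint; each maps to a distinct set of atoms, giving 2 matches.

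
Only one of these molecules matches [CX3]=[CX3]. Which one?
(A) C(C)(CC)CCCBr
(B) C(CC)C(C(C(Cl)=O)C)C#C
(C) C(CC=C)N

[CX3]=[CX3] describes a non-aromatic C=C double bond between two sp2 carbons (an alkene).
(A) has an ethyl group (-CH2CH3) but its C-C bond is a single bond between CX4 carbons, not CX3=CX3.
(B) has an ethynyl group (-C#CH) but the C-C bond is a triple bond, not a double bond.
(C) contains a vinyl group (-CH=CH2), which satisfies every atom and bond constraint.
So the answer is (C).

C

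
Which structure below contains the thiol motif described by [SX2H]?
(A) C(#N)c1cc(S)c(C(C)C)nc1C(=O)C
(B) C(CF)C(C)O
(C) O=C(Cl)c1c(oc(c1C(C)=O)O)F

A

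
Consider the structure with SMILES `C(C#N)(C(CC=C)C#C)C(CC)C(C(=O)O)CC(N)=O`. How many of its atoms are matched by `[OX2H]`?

1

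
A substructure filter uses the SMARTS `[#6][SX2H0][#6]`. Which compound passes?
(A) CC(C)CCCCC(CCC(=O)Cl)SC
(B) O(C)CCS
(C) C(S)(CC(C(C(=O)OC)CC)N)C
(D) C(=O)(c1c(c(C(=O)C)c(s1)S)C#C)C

A

[#6][SX2H0][#6] describes an aliphatic sulfur bridging two carbons with no H on the sulfur (a thioether).
(A) contains a methylthio ether (-SCH3), which satisfies every atom and bond constraint.
(B) has a thiol (-SH) but the sulfur has H1, not H0 bridging two carbons.
(C) has a thiol (-SH) but the sulfur has H1, not H0 bridging two carbons.
(D) has a thiol (-SH) but the sulfur has H1, not H0 bridging two carbons.
So the answer is (A).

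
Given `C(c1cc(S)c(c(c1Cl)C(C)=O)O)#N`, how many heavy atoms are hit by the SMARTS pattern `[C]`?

3

The query [C] means: uppercase C matches aliphatic (non-aromatic) carbon only.
Check the 14 heavy atoms by environment: 6× c (aromatic) → no; 3× C → match; 1× N → no; 2× O → no; 1× Cl → no; 1× S → no.
That gives 3 matching atoms.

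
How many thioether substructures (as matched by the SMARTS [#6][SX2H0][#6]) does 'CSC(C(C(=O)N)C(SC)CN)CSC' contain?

3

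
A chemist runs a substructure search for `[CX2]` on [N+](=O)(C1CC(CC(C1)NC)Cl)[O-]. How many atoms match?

0

The query [CX2] means: C with X2: aliphatic carbon with exactly 2 total connections.
Check the 12 heavy atoms by environment: 7× C (X4) → no; 1× N (X3) → no; 1× Cl (X1) → no; 1× N (charge +1, X3) → no; 1× O (charge -1, X1) → no; 1× O (X1) → no.
No environment satisfies the query, so 0 matching atoms.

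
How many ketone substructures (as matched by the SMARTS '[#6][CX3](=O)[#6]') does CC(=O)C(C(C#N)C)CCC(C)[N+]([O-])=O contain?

[#6][CX3](=O)[#6] is the SMARTS for a ketone: a carbonyl carbon (no H) flanked by two carbons.
Exactly one fragment in the molecule meets all constraints, giving 1 match.

1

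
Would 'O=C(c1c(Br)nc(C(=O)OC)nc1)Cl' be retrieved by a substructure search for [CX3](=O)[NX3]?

The pattern [CX3](=O)[NX3] describes a carbonyl carbon bonded to a trivalent nitrogen — an amide.
The closest candidate here is a methyl-ester group (-C(=O)OCH3), but the carbonyl is bonded to O, not to an NX3 nitrogen. No other fragment satisfies the full query, so there is no match.

No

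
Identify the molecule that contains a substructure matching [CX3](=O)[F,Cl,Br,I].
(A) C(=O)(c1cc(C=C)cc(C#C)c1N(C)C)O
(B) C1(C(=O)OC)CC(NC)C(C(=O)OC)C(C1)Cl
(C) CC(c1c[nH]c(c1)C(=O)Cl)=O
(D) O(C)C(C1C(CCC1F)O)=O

[CX3](=O)[F,Cl,Br,I] describes a carbonyl carbon bonded to a halogen (an acyl halide).
(A) has a carboxylic acid group (-C(=O)OH) but the carbonyl is bonded to -OH, not to a halogen.
(B) has a methyl-ester group (-C(=O)OCH3) but the carbonyl is bonded to -O-C, not to a halogen.
(C) contains an acyl chloride (-C(=O)Cl), which satisfies every atom and bond constraint.
(D) has a methyl-ester group (-C(=O)OCH3) but the carbonyl is bonded to -O-C, not to a halogen.
So the answer is (C).

C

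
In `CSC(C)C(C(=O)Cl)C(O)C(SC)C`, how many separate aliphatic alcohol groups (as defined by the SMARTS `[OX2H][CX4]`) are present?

1

[OX2H][CX4] is the SMARTS for an aliphatic alcohol: a hydroxyl oxygen bound to an sp3 (X4) carbon.
Exactly one fragment in the molecule meets all constraints, giving 1 match.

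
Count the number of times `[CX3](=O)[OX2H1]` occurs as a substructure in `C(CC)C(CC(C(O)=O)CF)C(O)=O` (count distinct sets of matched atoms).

[CX3](=O)[OX2H1] is the SMARTS for a carboxylic acid: an sp2 carbon double-bonded to O and single-bonded to an -OH oxygen.
The molecule carries 2 separate instances of a carboxylic acid group (-C(=O)OH) meeting every constraint; each maps to a distinct set of atoms, giving 2 matches.

2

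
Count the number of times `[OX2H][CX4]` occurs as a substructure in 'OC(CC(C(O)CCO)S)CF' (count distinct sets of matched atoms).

3

[OX2H][CX4] is the SMARTS for an aliphatic alcohol: a hydroxyl oxygen bound to an sp3 (X4) carbon.
The molecule carries 3 separate instances of a hydroxyl group (-OH) meeting every constraint; each maps to a distinct set of atoms, giving 3 matches.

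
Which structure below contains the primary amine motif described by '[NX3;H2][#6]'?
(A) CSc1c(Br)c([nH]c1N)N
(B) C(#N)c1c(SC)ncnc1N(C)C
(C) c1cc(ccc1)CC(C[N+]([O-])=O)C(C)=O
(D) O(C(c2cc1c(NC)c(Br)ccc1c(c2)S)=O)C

A

[NX3;H2][#6] describes a trivalent nitrogen with two H attached to carbon (a primary amine).
(A) contains a primary amino group (-NH2), which satisfies every atom and bond constraint.
(B) has a dimethylamino group (-N(CH3)2) but the nitrogen has H0, not H2.
(C) has a nitro group (-[N+](=O)[O-]) but the nitrogen is [N+] with no H, not NX3H2.
(D) has an N-methylamino group (-NHCH3) but the nitrogen bears two carbons and only one H (H1), not H2.
So the answer is (A).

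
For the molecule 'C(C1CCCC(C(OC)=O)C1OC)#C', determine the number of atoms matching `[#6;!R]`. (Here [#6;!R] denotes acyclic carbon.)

The query [#6;!R] means: carbon not in any ring.
Check the 14 heavy atoms by environment: 6× C (in 6-ring) → no; 5× C (acyclic) → match; 3× O (acyclic) → no.
That gives 5 matching atoms.

5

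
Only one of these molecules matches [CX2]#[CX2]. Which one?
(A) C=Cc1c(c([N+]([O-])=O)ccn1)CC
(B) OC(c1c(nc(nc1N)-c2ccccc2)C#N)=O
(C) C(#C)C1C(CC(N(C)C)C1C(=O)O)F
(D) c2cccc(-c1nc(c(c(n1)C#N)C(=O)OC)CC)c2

[CX2]#[CX2] describes a carbon-carbon triple bond (an alkyne).
(A) has a vinyl group (-CH=CH2) but the C=C is a double bond; both carbons are CX3, not CX2.
(B) has a nitrile (-C#N) but the triple bond is C#N, not C#C.
(C) contains an ethynyl group (-C#CH), which satisfies every atom and bond constraint.
(D) has a nitrile (-C#N) but the triple bond is C#N, not C#C.
So the answer is (C).

C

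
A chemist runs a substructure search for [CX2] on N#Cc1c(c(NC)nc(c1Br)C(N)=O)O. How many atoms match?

1

Check the 15 heavy atoms by environment: 1× n (aromatic, X2) → no; 5× c (aromatic, X3) → no; 1× Br (X1) → no; 1× C (X2) → match; 1× N (X1) → no; 1× O (X2) → no; 1× C (X3) → no; 1× O (X1) → no; 2× N (X3) → no; 1× C (X4) → no.
That gives 1 matching atom.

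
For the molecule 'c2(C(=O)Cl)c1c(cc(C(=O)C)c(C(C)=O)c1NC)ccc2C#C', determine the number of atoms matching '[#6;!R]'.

8

Check the 23 heavy atoms by environment: 10× c (aromatic, in 6-ring) → no; 8× C (acyclic) → match; 3× O (acyclic) → no; 1× Cl (acyclic) → no; 1× N (acyclic) → no.
That gives 8 matching atoms.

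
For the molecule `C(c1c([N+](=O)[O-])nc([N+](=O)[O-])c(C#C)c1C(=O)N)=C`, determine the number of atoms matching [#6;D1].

The query [#6;D1] means: carbon bonded to exactly one heavy atom.
Check the 19 heavy atoms by environment: 1× n (aromatic, D2) → no; 5× c (aromatic, D3) → no; 2× C (D2) → no; 2× C (D1) → match; 2× N (charge +1, D3) → no; 2× O (charge -1, D1) → no; 3× O (D1) → no; 1× C (D3) → no; 1× N (D1) → no.
That gives 2 matching atoms.

2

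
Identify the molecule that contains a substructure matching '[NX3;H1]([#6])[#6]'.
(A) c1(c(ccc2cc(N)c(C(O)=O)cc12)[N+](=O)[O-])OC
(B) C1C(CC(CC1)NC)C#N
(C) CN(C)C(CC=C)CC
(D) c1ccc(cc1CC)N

B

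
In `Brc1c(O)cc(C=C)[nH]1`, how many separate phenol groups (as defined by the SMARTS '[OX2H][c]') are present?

1

[OX2H][c] is the SMARTS for a phenol: a hydroxyl oxygen attached to an aromatic carbon.
Exactly one fragment in the molecule meets all constraints, giving 1 match.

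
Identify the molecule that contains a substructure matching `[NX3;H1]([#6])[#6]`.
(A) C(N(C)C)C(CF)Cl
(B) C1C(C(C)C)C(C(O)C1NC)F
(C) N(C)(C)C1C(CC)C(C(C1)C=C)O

B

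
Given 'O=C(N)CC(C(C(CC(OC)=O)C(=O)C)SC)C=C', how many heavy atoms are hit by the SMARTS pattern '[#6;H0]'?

The query [#6;H0] means: any carbon with no attached hydrogen.
Check the 19 heavy atoms by environment: 3× C (H2) → no; 4× C (H1) → no; 3× C (H0) → match; 4× O (H0) → no; 3× C (H3) → no; 1× S (H0) → no; 1× N (H2) → no.
That gives 3 matching atoms.

3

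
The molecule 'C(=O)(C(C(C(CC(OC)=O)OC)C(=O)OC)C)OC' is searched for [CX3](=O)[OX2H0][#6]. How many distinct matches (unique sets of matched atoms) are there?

[CX3](=O)[OX2H0][#6] is the SMARTS for an ester: a carbonyl carbon bonded to an oxygen that is itself bonded to carbon (no H on that O).
The molecule carries 3 separate instances of a methyl-ester group (-C(=O)OCH3) meeting every constraint; each maps to a distinct set of atoms, giving 3 matches.

3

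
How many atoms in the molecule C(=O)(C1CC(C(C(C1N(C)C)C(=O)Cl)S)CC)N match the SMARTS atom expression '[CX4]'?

10

The query [CX4] means: C with X4: aliphatic carbon with exactly 4 total connections (bonds + H).
Check the 18 heavy atoms by environment: 10× C (X4) → match; 1× S (X2) → no; 2× C (X3) → no; 2× O (X1) → no; 1× Cl (X1) → no; 2× N (X3) → no.
That gives 10 matching atoms.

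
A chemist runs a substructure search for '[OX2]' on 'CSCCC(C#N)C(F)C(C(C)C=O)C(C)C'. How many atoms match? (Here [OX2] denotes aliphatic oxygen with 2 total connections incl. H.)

Check the 17 heavy atoms by environment: 11× C (X4) → no; 1× C (X3) → no; 1× O (X1) → no; 1× S (X2) → no; 1× F (X1) → no; 1× C (X2) → no; 1× N (X1) → no.
No environment satisfies the query, so 0 matching atoms.

0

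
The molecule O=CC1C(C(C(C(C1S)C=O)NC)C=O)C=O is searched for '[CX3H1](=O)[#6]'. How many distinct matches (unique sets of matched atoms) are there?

4

[CX3H1](=O)[#6] is the SMARTS for an aldehyde: an sp2 carbon with one H, double-bonded to O and single-bonded to carbon.
The molecule carries 4 separate instances of an aldehyde (-CHO) meeting every constraint; each maps to a distinct set of atoms, giving 4 matches.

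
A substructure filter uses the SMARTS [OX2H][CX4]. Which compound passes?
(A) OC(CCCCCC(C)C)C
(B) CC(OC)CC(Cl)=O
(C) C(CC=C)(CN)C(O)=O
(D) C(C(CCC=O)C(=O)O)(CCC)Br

A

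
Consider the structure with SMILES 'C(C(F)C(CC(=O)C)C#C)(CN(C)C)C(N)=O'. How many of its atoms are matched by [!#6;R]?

0

Check the 17 heavy atoms by environment: 12× C (acyclic) → no; 2× O (acyclic) → no; 1× F (acyclic) → no; 2× N (acyclic) → no.
No environment satisfies the query, so 0 matching atoms.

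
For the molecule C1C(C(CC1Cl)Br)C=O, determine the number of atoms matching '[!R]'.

4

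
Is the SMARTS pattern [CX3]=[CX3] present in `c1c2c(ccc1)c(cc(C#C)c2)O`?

The pattern [CX3]=[CX3] describes a non-aromatic C=C double bond between two sp2 carbons — an alkene.
The closest candidate here is an ethynyl group (-C#CH), but the C-C bond is a triple bond, not a double bond. No other fragment satisfies the full query, so there is no match.

No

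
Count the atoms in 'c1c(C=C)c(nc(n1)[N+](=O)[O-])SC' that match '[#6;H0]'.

The query [#6;H0] means: any carbon with no attached hydrogen.
Check the 13 heavy atoms by environment: 2× n (aromatic, H0) → no; 3× c (aromatic, H0) → match; 1× c (aromatic, H1) → no; 1× N (charge +1, H0) → no; 1× O (charge -1, H0) → no; 1× O (H0) → no; 1× C (H1) → no; 1× C (H2) → no; 1× S (H0) → no; 1× C (H3) → no.
That gives 3 matching atoms.

3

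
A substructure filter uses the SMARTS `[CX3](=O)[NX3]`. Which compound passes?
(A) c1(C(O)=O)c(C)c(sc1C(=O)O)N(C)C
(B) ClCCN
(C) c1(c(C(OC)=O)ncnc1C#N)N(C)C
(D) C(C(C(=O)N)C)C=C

D

[CX3](=O)[NX3] describes a carbonyl carbon bonded to a trivalent nitrogen (an amide).
(A) has a carboxylic acid group (-C(=O)OH) but the carbonyl is bonded to O, not to an NX3 nitrogen.
(B) has a primary amino group (-NH2) but the -NH2 is not attached to a carbonyl carbon.
(C) has a methyl-ester group (-C(=O)OCH3) but the carbonyl is bonded to O, not to an NX3 nitrogen.
(D) contains a primary amide (-C(=O)NH2), which satisfies every atom and bond constraint.
So the answer is (D).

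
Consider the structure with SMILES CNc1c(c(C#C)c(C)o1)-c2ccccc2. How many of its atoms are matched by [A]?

The query [A] means: A matches any aliphatic (non-aromatic) heavy atom.
Check the 16 heavy atoms by environment: 1× o (aromatic) → no; 10× c (aromatic) → no; 4× C → match; 1× N → match.
Summing the matching environments: 4 + 1 = 5 matching atoms.

5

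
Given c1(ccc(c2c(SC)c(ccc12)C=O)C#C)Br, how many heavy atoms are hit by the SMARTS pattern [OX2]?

0

The query [OX2] means: aliphatic oxygen with two total connections — ether, hydroxyl, or ester single-bond O.
Check the 17 heavy atoms by environment: 10× c (aromatic, X3) → no; 1× Br (X1) → no; 1× S (X2) → no; 1× C (X4) → no; 1× C (X3) → no; 1× O (X1) → no; 2× C (X2) → no.
No environment satisfies the query, so 0 matching atoms.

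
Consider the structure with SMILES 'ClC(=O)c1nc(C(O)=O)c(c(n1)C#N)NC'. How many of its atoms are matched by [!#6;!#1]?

8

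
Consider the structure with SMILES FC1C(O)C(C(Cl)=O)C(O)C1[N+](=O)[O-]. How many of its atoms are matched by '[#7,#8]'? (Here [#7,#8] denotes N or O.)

The query [#7,#8] means: nitrogen or oxygen (comma = OR).
Check the 14 heavy atoms by environment: 6× C → no; 1× F → no; 4× O → match; 1× Cl → no; 1× N (charge +1) → match; 1× O (charge -1) → match.
Summing the matching environments: 4 + 1 + 1 = 6 matching atoms.

6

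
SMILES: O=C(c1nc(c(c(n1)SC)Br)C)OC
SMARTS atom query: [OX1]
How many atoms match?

1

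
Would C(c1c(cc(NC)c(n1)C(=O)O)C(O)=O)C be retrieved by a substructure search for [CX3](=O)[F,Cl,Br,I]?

The pattern [CX3](=O)[F,Cl,Br,I] describes a carbonyl carbon bonded to a halogen — an acyl halide.
The closest candidate here is a carboxylic acid group (-C(=O)OH), but the carbonyl is bonded to -OH, not to a halogen. No other fragment satisfies the full query, so there is no match.

No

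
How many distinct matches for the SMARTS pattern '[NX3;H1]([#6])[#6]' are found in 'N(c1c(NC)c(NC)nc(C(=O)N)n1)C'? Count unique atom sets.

3

[NX3;H1]([#6])[#6] is the SMARTS for a secondary amine: a trivalent nitrogen with one H, bonded to two carbons.
The molecule carries 3 separate instances of an N-methylamino group (-NHCH3) meeting every constraint; each maps to a distinct set of atoms, giving 3 matches.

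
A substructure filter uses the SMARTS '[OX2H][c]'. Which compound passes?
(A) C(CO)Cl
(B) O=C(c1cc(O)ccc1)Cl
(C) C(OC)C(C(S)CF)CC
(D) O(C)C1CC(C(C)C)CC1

B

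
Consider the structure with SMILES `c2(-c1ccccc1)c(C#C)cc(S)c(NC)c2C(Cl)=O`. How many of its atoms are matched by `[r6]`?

12

The query [r6] means: r6 matches atoms in a six-membered ring.
Check the 20 heavy atoms by environment: 12× c (aromatic, in 6-ring) → match; 4× C (acyclic) → no; 1× O (acyclic) → no; 1× Cl (acyclic) → no; 1× N (acyclic) → no; 1× S (acyclic) → no.
That gives 12 matching atoms.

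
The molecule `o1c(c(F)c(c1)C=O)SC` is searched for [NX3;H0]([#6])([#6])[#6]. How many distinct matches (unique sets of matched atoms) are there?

0

[NX3;H0]([#6])([#6])[#6] is the SMARTS for a tertiary amine: a trivalent nitrogen with no H, bonded to three carbons.
No fragment in the molecule satisfies every constraint, giving 0 matches.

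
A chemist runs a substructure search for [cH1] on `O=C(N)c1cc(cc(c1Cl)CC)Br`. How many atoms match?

Check the 13 heavy atoms by environment: 4× c (aromatic, H0) → no; 2× c (aromatic, H1) → match; 1× Cl (H0) → no; 1× C (H0) → no; 1× O (H0) → no; 1× N (H2) → no; 1× C (H2) → no; 1× C (H3) → no; 1× Br (H0) → no.
That gives 2 matching atoms.

2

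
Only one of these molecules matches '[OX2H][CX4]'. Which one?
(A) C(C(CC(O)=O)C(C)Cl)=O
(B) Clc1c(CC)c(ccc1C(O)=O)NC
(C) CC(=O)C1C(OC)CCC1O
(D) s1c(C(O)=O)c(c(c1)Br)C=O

C

[OX2H][CX4] describes a hydroxyl oxygen bound to an sp3 (X4) carbon (an aliphatic alcohol).
(A) has a carboxylic acid group (-C(=O)OH) but the -OH is on a CX3 carbonyl carbon, not a CX4 carbon.
(B) has a carboxylic acid group (-C(=O)OH) but the -OH is on a CX3 carbonyl carbon, not a CX4 carbon.
(C) contains a hydroxyl group (-OH), which satisfies every atom and bond constraint.
(D) has a carboxylic acid group (-C(=O)OH) but the -OH is on a CX3 carbonyl carbon, not a CX4 carbon.
So the answer is (C).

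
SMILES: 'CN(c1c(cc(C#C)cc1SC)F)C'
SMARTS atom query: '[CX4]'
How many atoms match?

3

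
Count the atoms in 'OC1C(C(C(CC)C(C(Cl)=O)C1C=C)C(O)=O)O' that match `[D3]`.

Check the 18 heavy atoms by environment: 8× C (D3) → match; 5× O (D1) → no; 2× C (D2) → no; 2× C (D1) → no; 1× Cl (D1) → no.
That gives 8 matching atoms.

8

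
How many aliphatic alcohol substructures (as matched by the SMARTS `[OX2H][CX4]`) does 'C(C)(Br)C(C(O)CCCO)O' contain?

[OX2H][CX4] is the SMARTS for an aliphatic alcohol: a hydroxyl oxygen bound to an sp3 (X4) carbon.
The molecule carries 3 separate instances of a hydroxyl group (-OH) meeting every constraint; each maps to a distinct set of atoms, giving 3 matches.

3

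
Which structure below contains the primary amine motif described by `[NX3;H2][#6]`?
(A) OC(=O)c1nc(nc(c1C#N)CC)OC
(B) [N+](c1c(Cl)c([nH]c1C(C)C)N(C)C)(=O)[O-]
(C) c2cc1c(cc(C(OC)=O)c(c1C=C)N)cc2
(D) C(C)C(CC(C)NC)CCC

C

[NX3;H2][#6] describes a trivalent nitrogen with two H attached to carbon (a primary amine).
(A) has a nitrile (-C#N) but the nitrogen is NX1 (triple-bonded), not NX3 with two H.
(B) has a dimethylamino group (-N(CH3)2) but the nitrogen has H0, not H2.
(C) contains a primary amino group (-NH2), which satisfies every atom and bond constraint.
(D) has an N-methylamino group (-NHCH3) but the nitrogen bears two carbons and only one H (H1), not H2.
So the answer is (C).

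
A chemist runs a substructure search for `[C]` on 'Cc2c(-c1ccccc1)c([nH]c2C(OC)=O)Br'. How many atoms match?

The query [C] means: uppercase C matches aliphatic (non-aromatic) carbon only.
Check the 17 heavy atoms by environment: 1× n (aromatic) → no; 10× c (aromatic) → no; 1× Br → no; 3× C → match; 2× O → no.
That gives 3 matching atoms.

3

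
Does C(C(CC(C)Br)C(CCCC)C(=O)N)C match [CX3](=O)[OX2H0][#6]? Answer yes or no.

No

The pattern [CX3](=O)[OX2H0][#6] describes a carbonyl carbon bonded to an oxygen that is itself bonded to carbon (no H on that O) — an ester.
The closest candidate here is a primary amide (-C(=O)NH2), but the carbonyl is bonded to N, not to an O-C linkage. No other fragment satisfies the full query, so there is no match.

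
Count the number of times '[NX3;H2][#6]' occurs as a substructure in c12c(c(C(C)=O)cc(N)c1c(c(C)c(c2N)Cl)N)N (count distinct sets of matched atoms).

4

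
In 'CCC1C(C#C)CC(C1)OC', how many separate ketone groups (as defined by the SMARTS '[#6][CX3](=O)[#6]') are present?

[#6][CX3](=O)[#6] is the SMARTS for a ketone: a carbonyl carbon (no H) flanked by two carbons.
No fragment in the molecule satisfies every constraint, giving 0 matches.

0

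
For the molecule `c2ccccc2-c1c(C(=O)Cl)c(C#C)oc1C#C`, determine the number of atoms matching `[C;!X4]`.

5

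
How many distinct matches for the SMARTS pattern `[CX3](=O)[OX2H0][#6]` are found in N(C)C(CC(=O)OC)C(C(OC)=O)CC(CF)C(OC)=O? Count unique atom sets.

[CX3](=O)[OX2H0][#6] is the SMARTS for an ester: a carbonyl carbon bonded to an oxygen that is itself bonded to carbon (no H on that O).
The molecule carries 3 separate instances of a methyl-ester group (-C(=O)OCH3) meeting every constraint; each maps to a distinct set of atoms, giving 3 matches.

3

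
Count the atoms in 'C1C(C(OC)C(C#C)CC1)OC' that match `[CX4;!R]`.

The query [CX4;!R] means: aliphatic carbon with four total connections, not in a ring.
Check the 12 heavy atoms by environment: 6× C (X4, in 6-ring) → no; 2× O (X2, acyclic) → no; 2× C (X4, acyclic) → match; 2× C (X2, acyclic) → no.
That gives 2 matching atoms.

2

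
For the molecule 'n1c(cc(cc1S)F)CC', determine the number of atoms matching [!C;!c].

The query [!C;!c] means: neither aliphatic nor aromatic carbon — same as [!#6].
Check the 10 heavy atoms by environment: 1× n (aromatic) → match; 5× c (aromatic) → no; 2× C → no; 1× F → match; 1× S → match.
Summing the matching environments: 1 + 1 + 1 = 3 matching atoms.

3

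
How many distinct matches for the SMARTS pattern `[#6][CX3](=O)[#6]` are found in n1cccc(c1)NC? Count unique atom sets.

[#6][CX3](=O)[#6] is the SMARTS for a ketone: a carbonyl carbon (no H) flanked by two carbons.
No fragment in the molecule satisfies every constraint, giving 0 matches.

0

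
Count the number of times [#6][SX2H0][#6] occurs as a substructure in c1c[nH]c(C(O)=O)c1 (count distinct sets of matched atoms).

[#6][SX2H0][#6] is the SMARTS for a thioether: an aliphatic sulfur bridging two carbons with no H on the sulfur.
No fragment in the molecule satisfies every constraint, giving 0 matches.

0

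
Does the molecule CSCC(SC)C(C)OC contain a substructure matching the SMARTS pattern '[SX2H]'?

No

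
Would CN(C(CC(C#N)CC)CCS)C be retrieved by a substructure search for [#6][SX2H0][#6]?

No

The pattern [#6][SX2H0][#6] describes an aliphatic sulfur bridging two carbons with no H on the sulfur — a thioether.
The closest candidate here is a thiol (-SH), but the sulfur has H1, not H0 bridging two carbons. No other fragment satisfies the full query, so there is no match.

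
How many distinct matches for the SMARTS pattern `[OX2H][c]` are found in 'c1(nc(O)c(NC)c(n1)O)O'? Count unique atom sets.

3

[OX2H][c] is the SMARTS for a phenol: a hydroxyl oxygen attached to an aromatic carbon.
The molecule carries 3 separate instances of a hydroxyl group (-OH) meeting every constraint; each maps to a distinct set of atoms, giving 3 matches.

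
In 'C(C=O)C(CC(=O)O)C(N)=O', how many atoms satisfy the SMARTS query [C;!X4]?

3

The query [C;!X4] means: aliphatic carbon that does not have four total connections.
Check the 11 heavy atoms by environment: 3× C (X4) → no; 3× C (X3) → match; 3× O (X1) → no; 1× O (X2) → no; 1× N (X3) → no.
That gives 3 matching atoms.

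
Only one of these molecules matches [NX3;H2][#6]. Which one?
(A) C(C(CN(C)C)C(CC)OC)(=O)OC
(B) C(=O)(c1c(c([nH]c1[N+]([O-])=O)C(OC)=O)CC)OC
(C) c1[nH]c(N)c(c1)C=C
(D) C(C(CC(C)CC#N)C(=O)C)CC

[NX3;H2][#6] describes a trivalent nitrogen with two H attached to carbon (a primary amine).
(A) has a dimethylamino group (-N(CH3)2) but the nitrogen has H0, not H2.
(B) has a nitro group (-[N+](=O)[O-]) but the nitrogen is [N+] with no H, not NX3H2.
(C) contains a primary amino group (-NH2), which satisfies every atom and bond constraint.
(D) has a nitrile (-C#N) but the nitrogen is NX1 (triple-bonded), not NX3 with two H.
So the answer is (C).

C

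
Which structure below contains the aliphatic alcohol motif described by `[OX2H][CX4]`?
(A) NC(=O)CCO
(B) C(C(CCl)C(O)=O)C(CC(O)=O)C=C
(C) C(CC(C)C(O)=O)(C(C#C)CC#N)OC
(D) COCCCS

[OX2H][CX4] describes a hydroxyl oxygen bound to an sp3 (X4) carbon (an aliphatic alcohol).
(A) contains a hydroxyl group (-OH), which satisfies every atom and bond constraint.
(B) has a carboxylic acid group (-C(=O)OH) but the -OH is on a CX3 carbonyl carbon, not a CX4 carbon.
(C) has a carboxylic acid group (-C(=O)OH) but the -OH is on a CX3 carbonyl carbon, not a CX4 carbon.
(D) has a methoxy ether (-OCH3) but the oxygen has H0 (ether), not H1.
So the answer is (A).

A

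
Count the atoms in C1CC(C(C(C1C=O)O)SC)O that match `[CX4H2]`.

Check the 12 heavy atoms by environment: 2× C (H2, X4) → match; 4× C (H1, X4) → no; 1× C (H1, X3) → no; 1× O (H0, X1) → no; 2× O (H1, X2) → no; 1× S (H0, X2) → no; 1× C (H3, X4) → no.
That gives 2 matching atoms.

2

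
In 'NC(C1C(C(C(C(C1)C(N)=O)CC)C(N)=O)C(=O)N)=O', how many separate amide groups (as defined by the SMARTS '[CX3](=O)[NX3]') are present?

4

[CX3](=O)[NX3] is the SMARTS for an amide: a carbonyl carbon bonded to a trivalent nitrogen.
The molecule carries 4 separate instances of a primary amide (-C(=O)NH2) meeting every constraint; each maps to a distinct set of atoms, giving 4 matches.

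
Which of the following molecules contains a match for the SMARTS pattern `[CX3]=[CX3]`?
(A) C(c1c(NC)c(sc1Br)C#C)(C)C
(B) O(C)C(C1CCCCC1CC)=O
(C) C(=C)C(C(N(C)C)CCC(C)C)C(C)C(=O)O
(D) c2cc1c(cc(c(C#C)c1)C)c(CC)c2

C

[CX3]=[CX3] describes a non-aromatic C=C double bond between two sp2 carbons (an alkene).
(A) has an ethynyl group (-C#CH) but the C-C bond is a triple bond, not a double bond.
(B) has an ethyl group (-CH2CH3) but its C-C bond is a single bond between CX4 carbons, not CX3=CX3.
(C) contains a vinyl group (-CH=CH2), which satisfies every atom and bond constraint.
(D) has an ethyl group (-CH2CH3) but its C-C bond is a single bond between CX4 carbons, not CX3=CX3.
So the answer is (C).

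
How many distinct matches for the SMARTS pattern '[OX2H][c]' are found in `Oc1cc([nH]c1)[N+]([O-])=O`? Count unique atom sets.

1

[OX2H][c] is the SMARTS for a phenol: a hydroxyl oxygen attached to an aromatic carbon.
Exactly one fragment in the molecule meets all constraints, giving 1 match.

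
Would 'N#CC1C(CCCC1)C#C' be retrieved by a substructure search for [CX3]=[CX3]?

No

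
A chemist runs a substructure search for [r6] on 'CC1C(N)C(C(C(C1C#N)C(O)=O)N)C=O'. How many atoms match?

Check the 16 heavy atoms by environment: 6× C (in 6-ring) → match; 3× N (acyclic) → no; 4× C (acyclic) → no; 3× O (acyclic) → no.
That gives 6 matching atoms.

6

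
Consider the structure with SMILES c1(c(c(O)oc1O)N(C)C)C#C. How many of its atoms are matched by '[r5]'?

5

Check the 12 heavy atoms by environment: 1× o (aromatic, in 5-ring) → match; 4× c (aromatic, in 5-ring) → match; 4× C (acyclic) → no; 1× N (acyclic) → no; 2× O (acyclic) → no.
Summing the matching environments: 1 + 4 = 5 matching atoms.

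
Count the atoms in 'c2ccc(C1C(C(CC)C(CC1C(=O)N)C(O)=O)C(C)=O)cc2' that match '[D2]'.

Check the 23 heavy atoms by environment: 8× C (D3) → no; 2× C (D2) → match; 4× O (D1) → no; 1× c (aromatic, D3) → no; 5× c (aromatic, D2) → match; 1× N (D1) → no; 2× C (D1) → no.
Summing the matching environments: 2 + 5 = 7 matching atoms.

7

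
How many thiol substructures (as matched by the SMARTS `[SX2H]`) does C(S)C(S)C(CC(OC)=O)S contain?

[SX2H] is the SMARTS for a thiol: an aliphatic sulfur with two connections, one being H.
The molecule carries 3 separate instances of a thiol (-SH) meeting every constraint; each maps to a distinct set of atoms, giving 3 matches.

3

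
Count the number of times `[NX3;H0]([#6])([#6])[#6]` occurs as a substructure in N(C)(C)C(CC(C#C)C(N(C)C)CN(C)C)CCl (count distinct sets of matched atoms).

[NX3;H0]([#6])([#6])[#6] is the SMARTS for a tertiary amine: a trivalent nitrogen with no H, bonded to three carbons.
The molecule carries 3 separate instances of a dimethylamino group (-N(CH3)2) meeting every constraint; each maps to a distinct set of atoms, giving 3 matches.

3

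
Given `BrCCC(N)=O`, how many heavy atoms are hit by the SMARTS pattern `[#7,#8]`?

2

Check the 6 heavy atoms by environment: 3× C → no; 1× O → match; 1× N → match; 1× Br → no.
Summing the matching environments: 1 + 1 = 2 matching atoms.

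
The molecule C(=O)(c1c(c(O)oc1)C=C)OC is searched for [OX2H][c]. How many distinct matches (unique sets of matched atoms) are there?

1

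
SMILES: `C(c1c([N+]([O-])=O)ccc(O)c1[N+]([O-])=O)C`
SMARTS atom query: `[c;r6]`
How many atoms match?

The query [c;r6] means: aromatic carbon that belongs to a six-membered ring.
Check the 15 heavy atoms by environment: 6× c (aromatic, in 6-ring) → match; 3× O (acyclic) → no; 2× N (charge +1, acyclic) → no; 2× O (charge -1, acyclic) → no; 2× C (acyclic) → no.
That gives 6 matching atoms.

6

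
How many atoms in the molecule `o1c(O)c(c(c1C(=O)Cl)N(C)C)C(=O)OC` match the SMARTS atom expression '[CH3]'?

3

Check the 16 heavy atoms by environment: 1× o (aromatic, H0) → no; 4× c (aromatic, H0) → no; 2× C (H0) → no; 3× O (H0) → no; 3× C (H3) → match; 1× N (H0) → no; 1× Cl (H0) → no; 1× O (H1) → no.
That gives 3 matching atoms.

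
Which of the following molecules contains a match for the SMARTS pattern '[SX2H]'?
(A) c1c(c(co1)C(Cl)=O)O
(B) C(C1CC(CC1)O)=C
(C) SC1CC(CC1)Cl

[SX2H] describes an aliphatic sulfur with two connections, one being H (a thiol).
(A) has a hydroxyl group (-OH) but it is an -OH, not an -SH.
(B) has a hydroxyl group (-OH) but it is an -OH, not an -SH.
(C) contains a thiol (-SH), which satisfies every atom and bond constraint.
So the answer is (C).

C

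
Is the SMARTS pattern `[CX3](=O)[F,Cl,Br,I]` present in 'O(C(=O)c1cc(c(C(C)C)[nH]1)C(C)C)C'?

No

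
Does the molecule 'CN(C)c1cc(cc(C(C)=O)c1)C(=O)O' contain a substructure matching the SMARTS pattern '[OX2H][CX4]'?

No

The pattern [OX2H][CX4] describes a hydroxyl oxygen bound to an sp3 (X4) carbon — an aliphatic alcohol.
The closest candidate here is a carboxylic acid group (-C(=O)OH), but the -OH is on a CX3 carbonyl carbon, not a CX4 carbon. No other fragment satisfies the full query, so there is no match.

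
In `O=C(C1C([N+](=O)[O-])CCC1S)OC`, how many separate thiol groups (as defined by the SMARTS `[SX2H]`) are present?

1

[SX2H] is the SMARTS for a thiol: an aliphatic sulfur with two connections, one being H.
Exactly one fragment in the molecule meets all constraints, giving 1 match.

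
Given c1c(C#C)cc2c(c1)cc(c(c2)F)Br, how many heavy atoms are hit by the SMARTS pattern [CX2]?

The query [CX2] means: C with X2: aliphatic carbon with exactly 2 total connections.
Check the 14 heavy atoms by environment: 10× c (aromatic, X3) → no; 2× C (X2) → match; 1× Br (X1) → no; 1× F (X1) → no.
That gives 2 matching atoms.

2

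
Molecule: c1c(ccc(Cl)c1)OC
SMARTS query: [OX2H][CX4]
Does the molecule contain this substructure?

No

The pattern [OX2H][CX4] describes a hydroxyl oxygen bound to an sp3 (X4) carbon — an aliphatic alcohol.
The closest candidate here is a methoxy ether (-OCH3), but the oxygen has H0 (ether), not H1. No other fragment satisfies the full query, so there is no match.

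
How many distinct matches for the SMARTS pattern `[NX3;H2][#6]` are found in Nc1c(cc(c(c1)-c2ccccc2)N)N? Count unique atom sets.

[NX3;H2][#6] is the SMARTS for a primary amine: a trivalent nitrogen with two H attached to carbon.
The molecule carries 3 separate instances of a primary amino group (-NH2) meeting every constraint; each maps to a distinct set of atoms, giving 3 matches.

3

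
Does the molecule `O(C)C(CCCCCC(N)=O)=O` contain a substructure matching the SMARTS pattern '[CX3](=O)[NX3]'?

Yes

The pattern [CX3](=O)[NX3] describes a carbonyl carbon bonded to a trivalent nitrogen — an amide.
The molecule carries a primary amide (-C(=O)NH2), whose atoms satisfy every constraint of the query, so the pattern matches.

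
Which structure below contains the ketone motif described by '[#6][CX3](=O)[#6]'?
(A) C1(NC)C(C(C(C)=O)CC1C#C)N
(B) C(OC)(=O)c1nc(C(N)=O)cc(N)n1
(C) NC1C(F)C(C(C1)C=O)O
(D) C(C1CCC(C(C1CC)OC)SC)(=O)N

A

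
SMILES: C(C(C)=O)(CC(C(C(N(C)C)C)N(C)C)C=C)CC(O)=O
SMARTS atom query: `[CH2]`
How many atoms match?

3

The query [CH2] means: aliphatic carbon with exactly two hydrogens.
Check the 21 heavy atoms by environment: 3× C (H2) → match; 5× C (H1) → no; 6× C (H3) → no; 2× C (H0) → no; 2× O (H0) → no; 1× O (H1) → no; 2× N (H0) → no.
That gives 3 matching atoms.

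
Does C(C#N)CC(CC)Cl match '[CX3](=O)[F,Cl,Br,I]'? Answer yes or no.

The pattern [CX3](=O)[F,Cl,Br,I] describes a carbonyl carbon bonded to a halogen — an acyl halide.
The closest candidate here is a chloro substituent, but the Cl is not on a carbonyl carbon. No other fragment satisfies the full query, so there is no match.

No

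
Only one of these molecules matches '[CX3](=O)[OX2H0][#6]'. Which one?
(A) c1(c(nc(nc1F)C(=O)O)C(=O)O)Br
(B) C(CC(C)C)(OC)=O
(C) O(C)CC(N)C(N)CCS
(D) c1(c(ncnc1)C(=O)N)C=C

[CX3](=O)[OX2H0][#6] describes a carbonyl carbon bonded to an oxygen that is itself bonded to carbon (no H on that O) (an ester).
(A) has a carboxylic acid group (-C(=O)OH) but the singly-bonded O carries H (OX2H1, not H0).
(B) contains a methyl-ester group (-C(=O)OCH3), which satisfies every atom and bond constraint.
(C) has a methoxy ether (-OCH3) but the ether oxygen is not adjacent to a C=O carbon.
(D) has a primary amide (-C(=O)NH2) but the carbonyl is bonded to N, not to an O-C linkage.
So the answer is (B).

B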